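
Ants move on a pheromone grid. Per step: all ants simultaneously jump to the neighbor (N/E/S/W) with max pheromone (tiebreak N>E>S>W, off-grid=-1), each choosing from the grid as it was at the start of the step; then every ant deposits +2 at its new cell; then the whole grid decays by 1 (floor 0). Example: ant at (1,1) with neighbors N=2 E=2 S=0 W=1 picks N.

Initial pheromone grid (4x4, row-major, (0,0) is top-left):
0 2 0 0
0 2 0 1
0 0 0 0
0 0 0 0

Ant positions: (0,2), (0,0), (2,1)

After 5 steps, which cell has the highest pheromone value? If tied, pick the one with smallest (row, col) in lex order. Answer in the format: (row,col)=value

Answer: (0,1)=13

Derivation:
Step 1: ant0:(0,2)->W->(0,1) | ant1:(0,0)->E->(0,1) | ant2:(2,1)->N->(1,1)
  grid max=5 at (0,1)
Step 2: ant0:(0,1)->S->(1,1) | ant1:(0,1)->S->(1,1) | ant2:(1,1)->N->(0,1)
  grid max=6 at (0,1)
Step 3: ant0:(1,1)->N->(0,1) | ant1:(1,1)->N->(0,1) | ant2:(0,1)->S->(1,1)
  grid max=9 at (0,1)
Step 4: ant0:(0,1)->S->(1,1) | ant1:(0,1)->S->(1,1) | ant2:(1,1)->N->(0,1)
  grid max=10 at (0,1)
Step 5: ant0:(1,1)->N->(0,1) | ant1:(1,1)->N->(0,1) | ant2:(0,1)->S->(1,1)
  grid max=13 at (0,1)
Final grid:
  0 13 0 0
  0 11 0 0
  0 0 0 0
  0 0 0 0
Max pheromone 13 at (0,1)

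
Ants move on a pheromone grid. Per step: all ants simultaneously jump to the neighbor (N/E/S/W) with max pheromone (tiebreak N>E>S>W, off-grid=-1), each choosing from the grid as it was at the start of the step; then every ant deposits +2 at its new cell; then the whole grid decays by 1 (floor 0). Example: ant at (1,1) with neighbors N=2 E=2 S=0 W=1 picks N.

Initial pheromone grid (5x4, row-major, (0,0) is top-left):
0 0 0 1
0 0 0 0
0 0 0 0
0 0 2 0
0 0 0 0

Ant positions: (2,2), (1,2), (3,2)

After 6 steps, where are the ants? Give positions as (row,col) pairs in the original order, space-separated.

Step 1: ant0:(2,2)->S->(3,2) | ant1:(1,2)->N->(0,2) | ant2:(3,2)->N->(2,2)
  grid max=3 at (3,2)
Step 2: ant0:(3,2)->N->(2,2) | ant1:(0,2)->E->(0,3) | ant2:(2,2)->S->(3,2)
  grid max=4 at (3,2)
Step 3: ant0:(2,2)->S->(3,2) | ant1:(0,3)->S->(1,3) | ant2:(3,2)->N->(2,2)
  grid max=5 at (3,2)
Step 4: ant0:(3,2)->N->(2,2) | ant1:(1,3)->N->(0,3) | ant2:(2,2)->S->(3,2)
  grid max=6 at (3,2)
Step 5: ant0:(2,2)->S->(3,2) | ant1:(0,3)->S->(1,3) | ant2:(3,2)->N->(2,2)
  grid max=7 at (3,2)
Step 6: ant0:(3,2)->N->(2,2) | ant1:(1,3)->N->(0,3) | ant2:(2,2)->S->(3,2)
  grid max=8 at (3,2)

(2,2) (0,3) (3,2)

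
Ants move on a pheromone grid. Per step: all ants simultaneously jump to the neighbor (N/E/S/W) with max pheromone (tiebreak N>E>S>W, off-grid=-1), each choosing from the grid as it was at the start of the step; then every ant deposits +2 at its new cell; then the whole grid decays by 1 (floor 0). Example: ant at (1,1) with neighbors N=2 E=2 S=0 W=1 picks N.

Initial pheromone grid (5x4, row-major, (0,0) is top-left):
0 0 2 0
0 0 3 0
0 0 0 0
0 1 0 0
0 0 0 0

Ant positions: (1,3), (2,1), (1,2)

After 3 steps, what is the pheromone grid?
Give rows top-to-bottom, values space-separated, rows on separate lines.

After step 1: ants at (1,2),(3,1),(0,2)
  0 0 3 0
  0 0 4 0
  0 0 0 0
  0 2 0 0
  0 0 0 0
After step 2: ants at (0,2),(2,1),(1,2)
  0 0 4 0
  0 0 5 0
  0 1 0 0
  0 1 0 0
  0 0 0 0
After step 3: ants at (1,2),(3,1),(0,2)
  0 0 5 0
  0 0 6 0
  0 0 0 0
  0 2 0 0
  0 0 0 0

0 0 5 0
0 0 6 0
0 0 0 0
0 2 0 0
0 0 0 0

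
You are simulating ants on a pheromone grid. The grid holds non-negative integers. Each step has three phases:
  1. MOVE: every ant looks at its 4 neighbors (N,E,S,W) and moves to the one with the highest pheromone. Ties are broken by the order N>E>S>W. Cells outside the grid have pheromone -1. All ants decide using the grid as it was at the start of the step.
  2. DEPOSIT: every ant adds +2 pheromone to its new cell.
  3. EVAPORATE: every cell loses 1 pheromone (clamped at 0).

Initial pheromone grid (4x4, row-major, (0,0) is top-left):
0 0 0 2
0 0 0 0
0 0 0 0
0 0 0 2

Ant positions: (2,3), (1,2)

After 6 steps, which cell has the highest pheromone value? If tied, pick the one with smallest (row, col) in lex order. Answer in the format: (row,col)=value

Answer: (0,3)=2

Derivation:
Step 1: ant0:(2,3)->S->(3,3) | ant1:(1,2)->N->(0,2)
  grid max=3 at (3,3)
Step 2: ant0:(3,3)->N->(2,3) | ant1:(0,2)->E->(0,3)
  grid max=2 at (0,3)
Step 3: ant0:(2,3)->S->(3,3) | ant1:(0,3)->S->(1,3)
  grid max=3 at (3,3)
Step 4: ant0:(3,3)->N->(2,3) | ant1:(1,3)->N->(0,3)
  grid max=2 at (0,3)
Step 5: ant0:(2,3)->S->(3,3) | ant1:(0,3)->S->(1,3)
  grid max=3 at (3,3)
Step 6: ant0:(3,3)->N->(2,3) | ant1:(1,3)->N->(0,3)
  grid max=2 at (0,3)
Final grid:
  0 0 0 2
  0 0 0 0
  0 0 0 1
  0 0 0 2
Max pheromone 2 at (0,3)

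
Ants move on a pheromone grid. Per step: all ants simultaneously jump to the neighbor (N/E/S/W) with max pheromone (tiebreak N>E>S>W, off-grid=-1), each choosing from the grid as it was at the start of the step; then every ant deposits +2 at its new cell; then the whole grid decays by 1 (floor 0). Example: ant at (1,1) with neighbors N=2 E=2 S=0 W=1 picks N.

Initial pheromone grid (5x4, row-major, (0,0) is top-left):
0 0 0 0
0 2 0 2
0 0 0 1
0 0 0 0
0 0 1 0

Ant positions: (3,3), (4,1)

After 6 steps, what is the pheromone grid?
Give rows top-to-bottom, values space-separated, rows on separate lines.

After step 1: ants at (2,3),(4,2)
  0 0 0 0
  0 1 0 1
  0 0 0 2
  0 0 0 0
  0 0 2 0
After step 2: ants at (1,3),(3,2)
  0 0 0 0
  0 0 0 2
  0 0 0 1
  0 0 1 0
  0 0 1 0
After step 3: ants at (2,3),(4,2)
  0 0 0 0
  0 0 0 1
  0 0 0 2
  0 0 0 0
  0 0 2 0
After step 4: ants at (1,3),(3,2)
  0 0 0 0
  0 0 0 2
  0 0 0 1
  0 0 1 0
  0 0 1 0
After step 5: ants at (2,3),(4,2)
  0 0 0 0
  0 0 0 1
  0 0 0 2
  0 0 0 0
  0 0 2 0
After step 6: ants at (1,3),(3,2)
  0 0 0 0
  0 0 0 2
  0 0 0 1
  0 0 1 0
  0 0 1 0

0 0 0 0
0 0 0 2
0 0 0 1
0 0 1 0
0 0 1 0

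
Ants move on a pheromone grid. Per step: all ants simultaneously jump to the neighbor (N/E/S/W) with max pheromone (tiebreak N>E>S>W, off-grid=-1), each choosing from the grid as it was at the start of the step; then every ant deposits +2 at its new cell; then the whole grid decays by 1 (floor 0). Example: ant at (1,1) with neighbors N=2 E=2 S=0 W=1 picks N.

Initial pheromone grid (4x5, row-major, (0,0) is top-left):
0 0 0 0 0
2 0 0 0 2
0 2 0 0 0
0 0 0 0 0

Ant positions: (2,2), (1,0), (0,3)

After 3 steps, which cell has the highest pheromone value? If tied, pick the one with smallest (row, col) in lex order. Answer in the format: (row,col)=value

Step 1: ant0:(2,2)->W->(2,1) | ant1:(1,0)->N->(0,0) | ant2:(0,3)->E->(0,4)
  grid max=3 at (2,1)
Step 2: ant0:(2,1)->N->(1,1) | ant1:(0,0)->S->(1,0) | ant2:(0,4)->S->(1,4)
  grid max=2 at (1,0)
Step 3: ant0:(1,1)->S->(2,1) | ant1:(1,0)->E->(1,1) | ant2:(1,4)->N->(0,4)
  grid max=3 at (2,1)
Final grid:
  0 0 0 0 1
  1 2 0 0 1
  0 3 0 0 0
  0 0 0 0 0
Max pheromone 3 at (2,1)

Answer: (2,1)=3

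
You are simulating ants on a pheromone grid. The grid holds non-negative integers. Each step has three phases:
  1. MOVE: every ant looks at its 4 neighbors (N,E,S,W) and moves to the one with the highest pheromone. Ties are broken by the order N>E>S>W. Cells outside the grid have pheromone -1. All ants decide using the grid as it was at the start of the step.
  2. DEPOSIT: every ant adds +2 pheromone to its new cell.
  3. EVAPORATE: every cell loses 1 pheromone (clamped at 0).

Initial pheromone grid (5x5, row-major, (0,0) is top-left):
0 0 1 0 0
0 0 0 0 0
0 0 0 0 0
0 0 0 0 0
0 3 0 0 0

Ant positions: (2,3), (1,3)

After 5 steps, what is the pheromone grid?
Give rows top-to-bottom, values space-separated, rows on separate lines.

After step 1: ants at (1,3),(0,3)
  0 0 0 1 0
  0 0 0 1 0
  0 0 0 0 0
  0 0 0 0 0
  0 2 0 0 0
After step 2: ants at (0,3),(1,3)
  0 0 0 2 0
  0 0 0 2 0
  0 0 0 0 0
  0 0 0 0 0
  0 1 0 0 0
After step 3: ants at (1,3),(0,3)
  0 0 0 3 0
  0 0 0 3 0
  0 0 0 0 0
  0 0 0 0 0
  0 0 0 0 0
After step 4: ants at (0,3),(1,3)
  0 0 0 4 0
  0 0 0 4 0
  0 0 0 0 0
  0 0 0 0 0
  0 0 0 0 0
After step 5: ants at (1,3),(0,3)
  0 0 0 5 0
  0 0 0 5 0
  0 0 0 0 0
  0 0 0 0 0
  0 0 0 0 0

0 0 0 5 0
0 0 0 5 0
0 0 0 0 0
0 0 0 0 0
0 0 0 0 0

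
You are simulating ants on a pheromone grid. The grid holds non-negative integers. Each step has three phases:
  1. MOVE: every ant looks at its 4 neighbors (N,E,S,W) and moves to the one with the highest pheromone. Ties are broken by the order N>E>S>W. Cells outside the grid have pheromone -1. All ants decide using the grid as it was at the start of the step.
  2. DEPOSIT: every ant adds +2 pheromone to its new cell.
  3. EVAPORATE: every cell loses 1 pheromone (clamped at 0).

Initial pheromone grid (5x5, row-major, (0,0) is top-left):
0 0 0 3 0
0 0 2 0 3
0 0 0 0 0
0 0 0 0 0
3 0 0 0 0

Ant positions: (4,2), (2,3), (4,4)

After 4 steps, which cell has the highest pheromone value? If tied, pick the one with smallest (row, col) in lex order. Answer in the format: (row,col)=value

Step 1: ant0:(4,2)->N->(3,2) | ant1:(2,3)->N->(1,3) | ant2:(4,4)->N->(3,4)
  grid max=2 at (0,3)
Step 2: ant0:(3,2)->N->(2,2) | ant1:(1,3)->N->(0,3) | ant2:(3,4)->N->(2,4)
  grid max=3 at (0,3)
Step 3: ant0:(2,2)->N->(1,2) | ant1:(0,3)->E->(0,4) | ant2:(2,4)->N->(1,4)
  grid max=2 at (0,3)
Step 4: ant0:(1,2)->N->(0,2) | ant1:(0,4)->S->(1,4) | ant2:(1,4)->N->(0,4)
  grid max=3 at (1,4)
Final grid:
  0 0 1 1 2
  0 0 0 0 3
  0 0 0 0 0
  0 0 0 0 0
  0 0 0 0 0
Max pheromone 3 at (1,4)

Answer: (1,4)=3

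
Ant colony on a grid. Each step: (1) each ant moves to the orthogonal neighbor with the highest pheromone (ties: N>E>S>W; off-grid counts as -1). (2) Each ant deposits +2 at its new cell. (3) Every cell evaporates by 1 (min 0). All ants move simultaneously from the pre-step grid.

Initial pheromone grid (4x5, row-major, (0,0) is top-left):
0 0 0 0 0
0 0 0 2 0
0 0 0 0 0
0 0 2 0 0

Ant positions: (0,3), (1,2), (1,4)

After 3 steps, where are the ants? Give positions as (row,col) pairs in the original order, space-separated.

Step 1: ant0:(0,3)->S->(1,3) | ant1:(1,2)->E->(1,3) | ant2:(1,4)->W->(1,3)
  grid max=7 at (1,3)
Step 2: ant0:(1,3)->N->(0,3) | ant1:(1,3)->N->(0,3) | ant2:(1,3)->N->(0,3)
  grid max=6 at (1,3)
Step 3: ant0:(0,3)->S->(1,3) | ant1:(0,3)->S->(1,3) | ant2:(0,3)->S->(1,3)
  grid max=11 at (1,3)

(1,3) (1,3) (1,3)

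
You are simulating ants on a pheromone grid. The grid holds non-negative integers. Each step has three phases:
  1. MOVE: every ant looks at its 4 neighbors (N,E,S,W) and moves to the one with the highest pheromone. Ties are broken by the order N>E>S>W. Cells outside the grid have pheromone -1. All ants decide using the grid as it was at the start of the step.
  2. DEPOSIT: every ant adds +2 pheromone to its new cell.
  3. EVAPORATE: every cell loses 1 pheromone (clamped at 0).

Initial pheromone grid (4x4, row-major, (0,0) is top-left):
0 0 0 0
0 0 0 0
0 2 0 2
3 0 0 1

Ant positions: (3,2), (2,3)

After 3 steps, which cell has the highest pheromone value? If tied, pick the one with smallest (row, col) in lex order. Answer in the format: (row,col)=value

Answer: (3,3)=6

Derivation:
Step 1: ant0:(3,2)->E->(3,3) | ant1:(2,3)->S->(3,3)
  grid max=4 at (3,3)
Step 2: ant0:(3,3)->N->(2,3) | ant1:(3,3)->N->(2,3)
  grid max=4 at (2,3)
Step 3: ant0:(2,3)->S->(3,3) | ant1:(2,3)->S->(3,3)
  grid max=6 at (3,3)
Final grid:
  0 0 0 0
  0 0 0 0
  0 0 0 3
  0 0 0 6
Max pheromone 6 at (3,3)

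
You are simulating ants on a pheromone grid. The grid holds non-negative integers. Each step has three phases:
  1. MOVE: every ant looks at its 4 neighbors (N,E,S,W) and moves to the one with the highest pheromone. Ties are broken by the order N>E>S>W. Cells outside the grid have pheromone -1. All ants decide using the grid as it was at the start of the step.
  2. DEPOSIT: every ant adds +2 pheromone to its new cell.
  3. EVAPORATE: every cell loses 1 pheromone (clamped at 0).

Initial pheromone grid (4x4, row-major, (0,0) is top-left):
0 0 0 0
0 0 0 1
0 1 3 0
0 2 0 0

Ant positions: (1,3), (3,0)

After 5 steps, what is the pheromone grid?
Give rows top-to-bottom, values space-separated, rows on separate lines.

After step 1: ants at (0,3),(3,1)
  0 0 0 1
  0 0 0 0
  0 0 2 0
  0 3 0 0
After step 2: ants at (1,3),(2,1)
  0 0 0 0
  0 0 0 1
  0 1 1 0
  0 2 0 0
After step 3: ants at (0,3),(3,1)
  0 0 0 1
  0 0 0 0
  0 0 0 0
  0 3 0 0
After step 4: ants at (1,3),(2,1)
  0 0 0 0
  0 0 0 1
  0 1 0 0
  0 2 0 0
After step 5: ants at (0,3),(3,1)
  0 0 0 1
  0 0 0 0
  0 0 0 0
  0 3 0 0

0 0 0 1
0 0 0 0
0 0 0 0
0 3 0 0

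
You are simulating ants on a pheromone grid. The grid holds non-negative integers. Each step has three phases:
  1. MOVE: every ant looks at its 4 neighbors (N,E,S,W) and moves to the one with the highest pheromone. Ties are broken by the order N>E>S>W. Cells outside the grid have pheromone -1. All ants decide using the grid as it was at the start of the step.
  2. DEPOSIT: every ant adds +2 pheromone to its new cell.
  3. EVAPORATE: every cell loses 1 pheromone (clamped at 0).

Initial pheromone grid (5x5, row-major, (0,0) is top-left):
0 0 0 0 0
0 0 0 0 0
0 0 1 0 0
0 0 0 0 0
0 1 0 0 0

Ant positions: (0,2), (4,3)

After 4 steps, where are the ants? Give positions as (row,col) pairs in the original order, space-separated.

Step 1: ant0:(0,2)->E->(0,3) | ant1:(4,3)->N->(3,3)
  grid max=1 at (0,3)
Step 2: ant0:(0,3)->E->(0,4) | ant1:(3,3)->N->(2,3)
  grid max=1 at (0,4)
Step 3: ant0:(0,4)->S->(1,4) | ant1:(2,3)->N->(1,3)
  grid max=1 at (1,3)
Step 4: ant0:(1,4)->W->(1,3) | ant1:(1,3)->E->(1,4)
  grid max=2 at (1,3)

(1,3) (1,4)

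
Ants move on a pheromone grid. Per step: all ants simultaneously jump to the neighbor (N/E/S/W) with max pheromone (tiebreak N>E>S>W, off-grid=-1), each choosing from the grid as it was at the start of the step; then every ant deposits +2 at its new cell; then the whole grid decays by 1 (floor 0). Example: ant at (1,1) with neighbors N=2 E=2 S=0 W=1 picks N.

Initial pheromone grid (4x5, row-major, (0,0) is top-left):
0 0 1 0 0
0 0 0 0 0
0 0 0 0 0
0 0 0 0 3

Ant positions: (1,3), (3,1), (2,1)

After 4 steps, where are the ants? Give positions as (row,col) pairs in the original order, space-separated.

Step 1: ant0:(1,3)->N->(0,3) | ant1:(3,1)->N->(2,1) | ant2:(2,1)->N->(1,1)
  grid max=2 at (3,4)
Step 2: ant0:(0,3)->E->(0,4) | ant1:(2,1)->N->(1,1) | ant2:(1,1)->S->(2,1)
  grid max=2 at (1,1)
Step 3: ant0:(0,4)->S->(1,4) | ant1:(1,1)->S->(2,1) | ant2:(2,1)->N->(1,1)
  grid max=3 at (1,1)
Step 4: ant0:(1,4)->N->(0,4) | ant1:(2,1)->N->(1,1) | ant2:(1,1)->S->(2,1)
  grid max=4 at (1,1)

(0,4) (1,1) (2,1)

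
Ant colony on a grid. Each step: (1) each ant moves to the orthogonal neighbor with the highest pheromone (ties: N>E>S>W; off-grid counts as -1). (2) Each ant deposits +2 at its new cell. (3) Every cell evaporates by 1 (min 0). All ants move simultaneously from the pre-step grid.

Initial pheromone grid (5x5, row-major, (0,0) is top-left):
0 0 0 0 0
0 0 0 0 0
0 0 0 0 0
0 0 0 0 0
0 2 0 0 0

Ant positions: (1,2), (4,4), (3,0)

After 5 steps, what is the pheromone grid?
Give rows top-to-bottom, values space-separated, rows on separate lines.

After step 1: ants at (0,2),(3,4),(2,0)
  0 0 1 0 0
  0 0 0 0 0
  1 0 0 0 0
  0 0 0 0 1
  0 1 0 0 0
After step 2: ants at (0,3),(2,4),(1,0)
  0 0 0 1 0
  1 0 0 0 0
  0 0 0 0 1
  0 0 0 0 0
  0 0 0 0 0
After step 3: ants at (0,4),(1,4),(0,0)
  1 0 0 0 1
  0 0 0 0 1
  0 0 0 0 0
  0 0 0 0 0
  0 0 0 0 0
After step 4: ants at (1,4),(0,4),(0,1)
  0 1 0 0 2
  0 0 0 0 2
  0 0 0 0 0
  0 0 0 0 0
  0 0 0 0 0
After step 5: ants at (0,4),(1,4),(0,2)
  0 0 1 0 3
  0 0 0 0 3
  0 0 0 0 0
  0 0 0 0 0
  0 0 0 0 0

0 0 1 0 3
0 0 0 0 3
0 0 0 0 0
0 0 0 0 0
0 0 0 0 0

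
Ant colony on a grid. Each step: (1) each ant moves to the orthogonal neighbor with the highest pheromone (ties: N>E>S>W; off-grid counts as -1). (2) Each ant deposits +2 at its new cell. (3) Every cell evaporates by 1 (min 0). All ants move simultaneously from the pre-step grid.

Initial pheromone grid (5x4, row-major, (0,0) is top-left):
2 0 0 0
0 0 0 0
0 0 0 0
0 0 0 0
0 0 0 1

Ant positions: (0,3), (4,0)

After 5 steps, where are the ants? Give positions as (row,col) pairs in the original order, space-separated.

Step 1: ant0:(0,3)->S->(1,3) | ant1:(4,0)->N->(3,0)
  grid max=1 at (0,0)
Step 2: ant0:(1,3)->N->(0,3) | ant1:(3,0)->N->(2,0)
  grid max=1 at (0,3)
Step 3: ant0:(0,3)->S->(1,3) | ant1:(2,0)->N->(1,0)
  grid max=1 at (1,0)
Step 4: ant0:(1,3)->N->(0,3) | ant1:(1,0)->N->(0,0)
  grid max=1 at (0,0)
Step 5: ant0:(0,3)->S->(1,3) | ant1:(0,0)->E->(0,1)
  grid max=1 at (0,1)

(1,3) (0,1)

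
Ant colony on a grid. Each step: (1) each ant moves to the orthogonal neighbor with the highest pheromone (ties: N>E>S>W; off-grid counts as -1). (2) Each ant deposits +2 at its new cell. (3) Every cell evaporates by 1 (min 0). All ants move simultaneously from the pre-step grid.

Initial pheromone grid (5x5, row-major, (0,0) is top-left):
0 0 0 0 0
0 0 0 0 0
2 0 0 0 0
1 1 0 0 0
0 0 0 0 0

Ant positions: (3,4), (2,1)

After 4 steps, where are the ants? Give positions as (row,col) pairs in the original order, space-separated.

Step 1: ant0:(3,4)->N->(2,4) | ant1:(2,1)->W->(2,0)
  grid max=3 at (2,0)
Step 2: ant0:(2,4)->N->(1,4) | ant1:(2,0)->N->(1,0)
  grid max=2 at (2,0)
Step 3: ant0:(1,4)->N->(0,4) | ant1:(1,0)->S->(2,0)
  grid max=3 at (2,0)
Step 4: ant0:(0,4)->S->(1,4) | ant1:(2,0)->N->(1,0)
  grid max=2 at (2,0)

(1,4) (1,0)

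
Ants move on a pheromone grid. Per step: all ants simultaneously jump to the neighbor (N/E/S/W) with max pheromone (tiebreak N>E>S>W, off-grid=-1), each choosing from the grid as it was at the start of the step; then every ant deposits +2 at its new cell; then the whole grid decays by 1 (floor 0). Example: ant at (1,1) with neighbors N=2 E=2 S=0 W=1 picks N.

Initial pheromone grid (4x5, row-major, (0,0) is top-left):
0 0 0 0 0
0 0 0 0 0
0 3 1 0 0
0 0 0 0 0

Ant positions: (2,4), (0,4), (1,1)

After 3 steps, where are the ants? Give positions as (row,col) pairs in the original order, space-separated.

Step 1: ant0:(2,4)->N->(1,4) | ant1:(0,4)->S->(1,4) | ant2:(1,1)->S->(2,1)
  grid max=4 at (2,1)
Step 2: ant0:(1,4)->N->(0,4) | ant1:(1,4)->N->(0,4) | ant2:(2,1)->N->(1,1)
  grid max=3 at (0,4)
Step 3: ant0:(0,4)->S->(1,4) | ant1:(0,4)->S->(1,4) | ant2:(1,1)->S->(2,1)
  grid max=5 at (1,4)

(1,4) (1,4) (2,1)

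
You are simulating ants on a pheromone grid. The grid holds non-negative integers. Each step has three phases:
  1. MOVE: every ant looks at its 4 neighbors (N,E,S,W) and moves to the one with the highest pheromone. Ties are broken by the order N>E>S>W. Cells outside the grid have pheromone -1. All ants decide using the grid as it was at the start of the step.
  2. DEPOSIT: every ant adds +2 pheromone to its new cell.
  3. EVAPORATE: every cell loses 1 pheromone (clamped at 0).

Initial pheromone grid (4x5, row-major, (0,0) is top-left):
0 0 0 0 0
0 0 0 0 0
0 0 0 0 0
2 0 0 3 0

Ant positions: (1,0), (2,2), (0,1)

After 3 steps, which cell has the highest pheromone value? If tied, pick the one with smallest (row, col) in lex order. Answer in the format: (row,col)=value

Step 1: ant0:(1,0)->N->(0,0) | ant1:(2,2)->N->(1,2) | ant2:(0,1)->E->(0,2)
  grid max=2 at (3,3)
Step 2: ant0:(0,0)->E->(0,1) | ant1:(1,2)->N->(0,2) | ant2:(0,2)->S->(1,2)
  grid max=2 at (0,2)
Step 3: ant0:(0,1)->E->(0,2) | ant1:(0,2)->S->(1,2) | ant2:(1,2)->N->(0,2)
  grid max=5 at (0,2)
Final grid:
  0 0 5 0 0
  0 0 3 0 0
  0 0 0 0 0
  0 0 0 0 0
Max pheromone 5 at (0,2)

Answer: (0,2)=5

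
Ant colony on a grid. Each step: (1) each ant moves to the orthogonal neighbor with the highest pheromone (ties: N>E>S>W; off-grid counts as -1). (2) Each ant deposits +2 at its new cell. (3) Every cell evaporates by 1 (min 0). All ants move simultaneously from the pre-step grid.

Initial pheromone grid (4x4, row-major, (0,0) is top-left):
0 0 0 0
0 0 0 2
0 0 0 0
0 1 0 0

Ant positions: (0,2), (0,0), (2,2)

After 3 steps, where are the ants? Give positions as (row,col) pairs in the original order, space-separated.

Step 1: ant0:(0,2)->E->(0,3) | ant1:(0,0)->E->(0,1) | ant2:(2,2)->N->(1,2)
  grid max=1 at (0,1)
Step 2: ant0:(0,3)->S->(1,3) | ant1:(0,1)->E->(0,2) | ant2:(1,2)->E->(1,3)
  grid max=4 at (1,3)
Step 3: ant0:(1,3)->N->(0,3) | ant1:(0,2)->E->(0,3) | ant2:(1,3)->N->(0,3)
  grid max=5 at (0,3)

(0,3) (0,3) (0,3)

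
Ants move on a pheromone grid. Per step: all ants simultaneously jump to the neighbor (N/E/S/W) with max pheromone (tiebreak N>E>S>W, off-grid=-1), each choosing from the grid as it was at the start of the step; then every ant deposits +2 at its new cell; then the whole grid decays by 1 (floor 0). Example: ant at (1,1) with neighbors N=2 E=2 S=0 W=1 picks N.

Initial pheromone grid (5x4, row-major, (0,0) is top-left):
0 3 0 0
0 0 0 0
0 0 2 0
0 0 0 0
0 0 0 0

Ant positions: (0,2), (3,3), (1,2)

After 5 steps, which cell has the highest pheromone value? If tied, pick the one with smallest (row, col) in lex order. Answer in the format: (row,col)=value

Answer: (2,2)=7

Derivation:
Step 1: ant0:(0,2)->W->(0,1) | ant1:(3,3)->N->(2,3) | ant2:(1,2)->S->(2,2)
  grid max=4 at (0,1)
Step 2: ant0:(0,1)->E->(0,2) | ant1:(2,3)->W->(2,2) | ant2:(2,2)->E->(2,3)
  grid max=4 at (2,2)
Step 3: ant0:(0,2)->W->(0,1) | ant1:(2,2)->E->(2,3) | ant2:(2,3)->W->(2,2)
  grid max=5 at (2,2)
Step 4: ant0:(0,1)->E->(0,2) | ant1:(2,3)->W->(2,2) | ant2:(2,2)->E->(2,3)
  grid max=6 at (2,2)
Step 5: ant0:(0,2)->W->(0,1) | ant1:(2,2)->E->(2,3) | ant2:(2,3)->W->(2,2)
  grid max=7 at (2,2)
Final grid:
  0 4 0 0
  0 0 0 0
  0 0 7 5
  0 0 0 0
  0 0 0 0
Max pheromone 7 at (2,2)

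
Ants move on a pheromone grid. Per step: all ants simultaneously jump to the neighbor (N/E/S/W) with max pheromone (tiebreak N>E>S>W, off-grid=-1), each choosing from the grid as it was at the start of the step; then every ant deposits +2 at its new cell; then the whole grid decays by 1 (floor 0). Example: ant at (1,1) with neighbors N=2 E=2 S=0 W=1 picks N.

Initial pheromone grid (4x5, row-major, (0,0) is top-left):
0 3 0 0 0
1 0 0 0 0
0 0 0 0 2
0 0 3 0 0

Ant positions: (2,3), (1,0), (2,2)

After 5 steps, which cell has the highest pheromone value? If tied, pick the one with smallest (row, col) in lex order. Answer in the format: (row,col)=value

Step 1: ant0:(2,3)->E->(2,4) | ant1:(1,0)->N->(0,0) | ant2:(2,2)->S->(3,2)
  grid max=4 at (3,2)
Step 2: ant0:(2,4)->N->(1,4) | ant1:(0,0)->E->(0,1) | ant2:(3,2)->N->(2,2)
  grid max=3 at (0,1)
Step 3: ant0:(1,4)->S->(2,4) | ant1:(0,1)->E->(0,2) | ant2:(2,2)->S->(3,2)
  grid max=4 at (3,2)
Step 4: ant0:(2,4)->N->(1,4) | ant1:(0,2)->W->(0,1) | ant2:(3,2)->N->(2,2)
  grid max=3 at (0,1)
Step 5: ant0:(1,4)->S->(2,4) | ant1:(0,1)->E->(0,2) | ant2:(2,2)->S->(3,2)
  grid max=4 at (3,2)
Final grid:
  0 2 1 0 0
  0 0 0 0 0
  0 0 0 0 3
  0 0 4 0 0
Max pheromone 4 at (3,2)

Answer: (3,2)=4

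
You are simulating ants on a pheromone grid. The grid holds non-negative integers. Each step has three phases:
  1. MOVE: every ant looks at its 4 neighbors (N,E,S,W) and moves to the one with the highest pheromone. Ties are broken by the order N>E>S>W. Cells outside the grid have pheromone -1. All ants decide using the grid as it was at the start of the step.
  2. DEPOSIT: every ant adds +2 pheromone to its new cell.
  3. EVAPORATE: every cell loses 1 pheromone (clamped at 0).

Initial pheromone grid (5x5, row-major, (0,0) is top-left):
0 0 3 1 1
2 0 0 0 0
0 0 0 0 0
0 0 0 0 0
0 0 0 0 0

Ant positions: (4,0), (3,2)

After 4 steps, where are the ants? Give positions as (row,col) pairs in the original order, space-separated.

Step 1: ant0:(4,0)->N->(3,0) | ant1:(3,2)->N->(2,2)
  grid max=2 at (0,2)
Step 2: ant0:(3,0)->N->(2,0) | ant1:(2,2)->N->(1,2)
  grid max=1 at (0,2)
Step 3: ant0:(2,0)->N->(1,0) | ant1:(1,2)->N->(0,2)
  grid max=2 at (0,2)
Step 4: ant0:(1,0)->N->(0,0) | ant1:(0,2)->E->(0,3)
  grid max=1 at (0,0)

(0,0) (0,3)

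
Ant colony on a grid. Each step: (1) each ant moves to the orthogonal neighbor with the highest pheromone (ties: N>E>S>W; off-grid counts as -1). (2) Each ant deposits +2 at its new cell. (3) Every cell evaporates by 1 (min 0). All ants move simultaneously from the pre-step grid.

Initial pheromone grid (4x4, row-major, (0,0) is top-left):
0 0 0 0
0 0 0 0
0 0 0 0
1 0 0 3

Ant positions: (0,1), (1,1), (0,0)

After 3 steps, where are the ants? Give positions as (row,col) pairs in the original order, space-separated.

Step 1: ant0:(0,1)->E->(0,2) | ant1:(1,1)->N->(0,1) | ant2:(0,0)->E->(0,1)
  grid max=3 at (0,1)
Step 2: ant0:(0,2)->W->(0,1) | ant1:(0,1)->E->(0,2) | ant2:(0,1)->E->(0,2)
  grid max=4 at (0,1)
Step 3: ant0:(0,1)->E->(0,2) | ant1:(0,2)->W->(0,1) | ant2:(0,2)->W->(0,1)
  grid max=7 at (0,1)

(0,2) (0,1) (0,1)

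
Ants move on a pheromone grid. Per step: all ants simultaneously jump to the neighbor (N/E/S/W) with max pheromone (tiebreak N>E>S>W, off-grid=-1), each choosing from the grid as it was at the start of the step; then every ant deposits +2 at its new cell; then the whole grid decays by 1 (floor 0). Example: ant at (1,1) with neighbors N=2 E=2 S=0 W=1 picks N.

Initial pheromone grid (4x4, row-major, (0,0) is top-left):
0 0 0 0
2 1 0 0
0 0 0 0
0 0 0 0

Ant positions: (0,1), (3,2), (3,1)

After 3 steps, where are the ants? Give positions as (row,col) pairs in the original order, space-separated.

Step 1: ant0:(0,1)->S->(1,1) | ant1:(3,2)->N->(2,2) | ant2:(3,1)->N->(2,1)
  grid max=2 at (1,1)
Step 2: ant0:(1,1)->S->(2,1) | ant1:(2,2)->W->(2,1) | ant2:(2,1)->N->(1,1)
  grid max=4 at (2,1)
Step 3: ant0:(2,1)->N->(1,1) | ant1:(2,1)->N->(1,1) | ant2:(1,1)->S->(2,1)
  grid max=6 at (1,1)

(1,1) (1,1) (2,1)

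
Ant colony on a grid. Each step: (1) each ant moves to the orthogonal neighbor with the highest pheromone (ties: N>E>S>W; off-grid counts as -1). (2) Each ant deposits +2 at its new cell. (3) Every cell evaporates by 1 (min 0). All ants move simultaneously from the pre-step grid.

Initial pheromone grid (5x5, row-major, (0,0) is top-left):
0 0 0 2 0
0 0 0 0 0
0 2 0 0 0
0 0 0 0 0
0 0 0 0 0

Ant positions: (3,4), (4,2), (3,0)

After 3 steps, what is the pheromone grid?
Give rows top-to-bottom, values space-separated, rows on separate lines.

After step 1: ants at (2,4),(3,2),(2,0)
  0 0 0 1 0
  0 0 0 0 0
  1 1 0 0 1
  0 0 1 0 0
  0 0 0 0 0
After step 2: ants at (1,4),(2,2),(2,1)
  0 0 0 0 0
  0 0 0 0 1
  0 2 1 0 0
  0 0 0 0 0
  0 0 0 0 0
After step 3: ants at (0,4),(2,1),(2,2)
  0 0 0 0 1
  0 0 0 0 0
  0 3 2 0 0
  0 0 0 0 0
  0 0 0 0 0

0 0 0 0 1
0 0 0 0 0
0 3 2 0 0
0 0 0 0 0
0 0 0 0 0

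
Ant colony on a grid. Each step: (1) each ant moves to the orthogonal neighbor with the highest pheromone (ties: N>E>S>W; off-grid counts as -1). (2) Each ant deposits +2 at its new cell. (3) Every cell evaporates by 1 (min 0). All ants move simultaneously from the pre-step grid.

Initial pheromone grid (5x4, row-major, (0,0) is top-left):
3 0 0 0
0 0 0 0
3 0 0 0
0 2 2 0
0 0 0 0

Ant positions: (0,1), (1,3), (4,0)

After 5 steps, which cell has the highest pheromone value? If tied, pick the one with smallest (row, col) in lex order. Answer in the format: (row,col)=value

Answer: (0,0)=6

Derivation:
Step 1: ant0:(0,1)->W->(0,0) | ant1:(1,3)->N->(0,3) | ant2:(4,0)->N->(3,0)
  grid max=4 at (0,0)
Step 2: ant0:(0,0)->E->(0,1) | ant1:(0,3)->S->(1,3) | ant2:(3,0)->N->(2,0)
  grid max=3 at (0,0)
Step 3: ant0:(0,1)->W->(0,0) | ant1:(1,3)->N->(0,3) | ant2:(2,0)->N->(1,0)
  grid max=4 at (0,0)
Step 4: ant0:(0,0)->S->(1,0) | ant1:(0,3)->S->(1,3) | ant2:(1,0)->N->(0,0)
  grid max=5 at (0,0)
Step 5: ant0:(1,0)->N->(0,0) | ant1:(1,3)->N->(0,3) | ant2:(0,0)->S->(1,0)
  grid max=6 at (0,0)
Final grid:
  6 0 0 1
  3 0 0 0
  0 0 0 0
  0 0 0 0
  0 0 0 0
Max pheromone 6 at (0,0)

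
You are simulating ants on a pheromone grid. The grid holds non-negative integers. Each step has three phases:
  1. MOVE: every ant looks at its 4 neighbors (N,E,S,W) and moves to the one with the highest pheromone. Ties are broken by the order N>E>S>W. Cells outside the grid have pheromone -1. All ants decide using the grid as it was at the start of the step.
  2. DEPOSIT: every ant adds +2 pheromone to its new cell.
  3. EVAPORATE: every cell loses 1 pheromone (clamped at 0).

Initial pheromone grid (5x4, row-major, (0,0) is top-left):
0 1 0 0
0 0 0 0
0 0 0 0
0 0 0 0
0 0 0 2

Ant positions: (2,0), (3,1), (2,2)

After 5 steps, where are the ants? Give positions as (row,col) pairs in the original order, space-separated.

Step 1: ant0:(2,0)->N->(1,0) | ant1:(3,1)->N->(2,1) | ant2:(2,2)->N->(1,2)
  grid max=1 at (1,0)
Step 2: ant0:(1,0)->N->(0,0) | ant1:(2,1)->N->(1,1) | ant2:(1,2)->N->(0,2)
  grid max=1 at (0,0)
Step 3: ant0:(0,0)->E->(0,1) | ant1:(1,1)->N->(0,1) | ant2:(0,2)->E->(0,3)
  grid max=3 at (0,1)
Step 4: ant0:(0,1)->E->(0,2) | ant1:(0,1)->E->(0,2) | ant2:(0,3)->S->(1,3)
  grid max=3 at (0,2)
Step 5: ant0:(0,2)->W->(0,1) | ant1:(0,2)->W->(0,1) | ant2:(1,3)->N->(0,3)
  grid max=5 at (0,1)

(0,1) (0,1) (0,3)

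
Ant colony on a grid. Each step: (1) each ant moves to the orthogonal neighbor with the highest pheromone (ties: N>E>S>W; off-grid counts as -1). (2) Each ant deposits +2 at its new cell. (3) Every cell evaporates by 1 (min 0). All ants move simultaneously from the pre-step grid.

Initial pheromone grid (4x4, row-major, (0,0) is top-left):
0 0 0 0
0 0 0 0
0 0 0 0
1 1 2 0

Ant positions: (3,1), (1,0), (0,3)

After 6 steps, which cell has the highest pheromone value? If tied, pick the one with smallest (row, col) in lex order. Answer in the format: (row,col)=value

Answer: (0,3)=5

Derivation:
Step 1: ant0:(3,1)->E->(3,2) | ant1:(1,0)->N->(0,0) | ant2:(0,3)->S->(1,3)
  grid max=3 at (3,2)
Step 2: ant0:(3,2)->N->(2,2) | ant1:(0,0)->E->(0,1) | ant2:(1,3)->N->(0,3)
  grid max=2 at (3,2)
Step 3: ant0:(2,2)->S->(3,2) | ant1:(0,1)->E->(0,2) | ant2:(0,3)->S->(1,3)
  grid max=3 at (3,2)
Step 4: ant0:(3,2)->N->(2,2) | ant1:(0,2)->E->(0,3) | ant2:(1,3)->N->(0,3)
  grid max=3 at (0,3)
Step 5: ant0:(2,2)->S->(3,2) | ant1:(0,3)->S->(1,3) | ant2:(0,3)->S->(1,3)
  grid max=3 at (1,3)
Step 6: ant0:(3,2)->N->(2,2) | ant1:(1,3)->N->(0,3) | ant2:(1,3)->N->(0,3)
  grid max=5 at (0,3)
Final grid:
  0 0 0 5
  0 0 0 2
  0 0 1 0
  0 0 2 0
Max pheromone 5 at (0,3)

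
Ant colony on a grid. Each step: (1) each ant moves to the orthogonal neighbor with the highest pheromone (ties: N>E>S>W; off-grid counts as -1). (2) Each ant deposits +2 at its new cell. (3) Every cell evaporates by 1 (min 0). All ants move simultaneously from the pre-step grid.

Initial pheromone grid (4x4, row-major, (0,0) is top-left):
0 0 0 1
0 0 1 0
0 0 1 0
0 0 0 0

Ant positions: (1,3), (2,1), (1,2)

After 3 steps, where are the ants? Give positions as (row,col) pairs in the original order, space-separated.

Step 1: ant0:(1,3)->N->(0,3) | ant1:(2,1)->E->(2,2) | ant2:(1,2)->S->(2,2)
  grid max=4 at (2,2)
Step 2: ant0:(0,3)->S->(1,3) | ant1:(2,2)->N->(1,2) | ant2:(2,2)->N->(1,2)
  grid max=3 at (1,2)
Step 3: ant0:(1,3)->W->(1,2) | ant1:(1,2)->S->(2,2) | ant2:(1,2)->S->(2,2)
  grid max=6 at (2,2)

(1,2) (2,2) (2,2)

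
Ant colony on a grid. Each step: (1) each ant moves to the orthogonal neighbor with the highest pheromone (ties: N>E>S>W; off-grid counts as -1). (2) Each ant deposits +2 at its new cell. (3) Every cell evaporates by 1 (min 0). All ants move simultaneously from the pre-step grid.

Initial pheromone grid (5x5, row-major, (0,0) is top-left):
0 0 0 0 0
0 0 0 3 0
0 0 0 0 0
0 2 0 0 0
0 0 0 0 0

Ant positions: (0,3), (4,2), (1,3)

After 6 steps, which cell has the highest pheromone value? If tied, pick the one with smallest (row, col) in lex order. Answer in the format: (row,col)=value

Answer: (1,3)=9

Derivation:
Step 1: ant0:(0,3)->S->(1,3) | ant1:(4,2)->N->(3,2) | ant2:(1,3)->N->(0,3)
  grid max=4 at (1,3)
Step 2: ant0:(1,3)->N->(0,3) | ant1:(3,2)->W->(3,1) | ant2:(0,3)->S->(1,3)
  grid max=5 at (1,3)
Step 3: ant0:(0,3)->S->(1,3) | ant1:(3,1)->N->(2,1) | ant2:(1,3)->N->(0,3)
  grid max=6 at (1,3)
Step 4: ant0:(1,3)->N->(0,3) | ant1:(2,1)->S->(3,1) | ant2:(0,3)->S->(1,3)
  grid max=7 at (1,3)
Step 5: ant0:(0,3)->S->(1,3) | ant1:(3,1)->N->(2,1) | ant2:(1,3)->N->(0,3)
  grid max=8 at (1,3)
Step 6: ant0:(1,3)->N->(0,3) | ant1:(2,1)->S->(3,1) | ant2:(0,3)->S->(1,3)
  grid max=9 at (1,3)
Final grid:
  0 0 0 6 0
  0 0 0 9 0
  0 0 0 0 0
  0 2 0 0 0
  0 0 0 0 0
Max pheromone 9 at (1,3)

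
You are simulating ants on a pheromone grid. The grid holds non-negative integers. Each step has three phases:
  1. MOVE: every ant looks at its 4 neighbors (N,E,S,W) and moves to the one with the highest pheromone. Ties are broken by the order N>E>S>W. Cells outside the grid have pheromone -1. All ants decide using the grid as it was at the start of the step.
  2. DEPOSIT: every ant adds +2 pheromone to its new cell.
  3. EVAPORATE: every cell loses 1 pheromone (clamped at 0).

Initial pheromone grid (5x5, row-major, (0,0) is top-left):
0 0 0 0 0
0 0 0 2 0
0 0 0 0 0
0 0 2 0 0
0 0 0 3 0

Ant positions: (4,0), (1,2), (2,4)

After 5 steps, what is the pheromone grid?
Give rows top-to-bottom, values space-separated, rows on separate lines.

After step 1: ants at (3,0),(1,3),(1,4)
  0 0 0 0 0
  0 0 0 3 1
  0 0 0 0 0
  1 0 1 0 0
  0 0 0 2 0
After step 2: ants at (2,0),(1,4),(1,3)
  0 0 0 0 0
  0 0 0 4 2
  1 0 0 0 0
  0 0 0 0 0
  0 0 0 1 0
After step 3: ants at (1,0),(1,3),(1,4)
  0 0 0 0 0
  1 0 0 5 3
  0 0 0 0 0
  0 0 0 0 0
  0 0 0 0 0
After step 4: ants at (0,0),(1,4),(1,3)
  1 0 0 0 0
  0 0 0 6 4
  0 0 0 0 0
  0 0 0 0 0
  0 0 0 0 0
After step 5: ants at (0,1),(1,3),(1,4)
  0 1 0 0 0
  0 0 0 7 5
  0 0 0 0 0
  0 0 0 0 0
  0 0 0 0 0

0 1 0 0 0
0 0 0 7 5
0 0 0 0 0
0 0 0 0 0
0 0 0 0 0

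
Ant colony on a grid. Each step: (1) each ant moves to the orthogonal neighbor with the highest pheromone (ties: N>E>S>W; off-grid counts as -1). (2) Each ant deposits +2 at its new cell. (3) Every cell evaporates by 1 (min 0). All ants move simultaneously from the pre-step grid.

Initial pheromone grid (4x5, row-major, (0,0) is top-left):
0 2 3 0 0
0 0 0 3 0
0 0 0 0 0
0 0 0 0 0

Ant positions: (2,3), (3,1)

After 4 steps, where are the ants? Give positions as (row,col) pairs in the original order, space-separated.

Step 1: ant0:(2,3)->N->(1,3) | ant1:(3,1)->N->(2,1)
  grid max=4 at (1,3)
Step 2: ant0:(1,3)->N->(0,3) | ant1:(2,1)->N->(1,1)
  grid max=3 at (1,3)
Step 3: ant0:(0,3)->S->(1,3) | ant1:(1,1)->N->(0,1)
  grid max=4 at (1,3)
Step 4: ant0:(1,3)->N->(0,3) | ant1:(0,1)->E->(0,2)
  grid max=3 at (1,3)

(0,3) (0,2)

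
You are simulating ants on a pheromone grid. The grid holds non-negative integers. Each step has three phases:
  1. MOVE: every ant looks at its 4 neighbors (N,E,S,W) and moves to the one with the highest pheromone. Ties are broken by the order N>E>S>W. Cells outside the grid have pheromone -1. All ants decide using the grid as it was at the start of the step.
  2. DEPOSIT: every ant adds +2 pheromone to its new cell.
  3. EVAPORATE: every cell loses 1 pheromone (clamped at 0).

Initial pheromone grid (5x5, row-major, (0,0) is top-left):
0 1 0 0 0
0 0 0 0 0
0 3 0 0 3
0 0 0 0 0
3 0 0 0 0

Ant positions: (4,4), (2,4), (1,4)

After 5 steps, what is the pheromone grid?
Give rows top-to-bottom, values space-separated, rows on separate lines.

After step 1: ants at (3,4),(1,4),(2,4)
  0 0 0 0 0
  0 0 0 0 1
  0 2 0 0 4
  0 0 0 0 1
  2 0 0 0 0
After step 2: ants at (2,4),(2,4),(1,4)
  0 0 0 0 0
  0 0 0 0 2
  0 1 0 0 7
  0 0 0 0 0
  1 0 0 0 0
After step 3: ants at (1,4),(1,4),(2,4)
  0 0 0 0 0
  0 0 0 0 5
  0 0 0 0 8
  0 0 0 0 0
  0 0 0 0 0
After step 4: ants at (2,4),(2,4),(1,4)
  0 0 0 0 0
  0 0 0 0 6
  0 0 0 0 11
  0 0 0 0 0
  0 0 0 0 0
After step 5: ants at (1,4),(1,4),(2,4)
  0 0 0 0 0
  0 0 0 0 9
  0 0 0 0 12
  0 0 0 0 0
  0 0 0 0 0

0 0 0 0 0
0 0 0 0 9
0 0 0 0 12
0 0 0 0 0
0 0 0 0 0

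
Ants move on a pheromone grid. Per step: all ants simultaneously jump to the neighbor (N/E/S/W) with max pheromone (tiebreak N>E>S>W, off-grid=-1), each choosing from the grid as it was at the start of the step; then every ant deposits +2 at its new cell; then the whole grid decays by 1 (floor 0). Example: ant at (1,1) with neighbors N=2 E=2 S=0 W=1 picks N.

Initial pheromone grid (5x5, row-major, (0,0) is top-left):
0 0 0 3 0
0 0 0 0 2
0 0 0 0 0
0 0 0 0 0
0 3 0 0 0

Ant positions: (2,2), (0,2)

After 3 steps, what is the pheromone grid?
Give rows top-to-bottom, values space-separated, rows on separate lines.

After step 1: ants at (1,2),(0,3)
  0 0 0 4 0
  0 0 1 0 1
  0 0 0 0 0
  0 0 0 0 0
  0 2 0 0 0
After step 2: ants at (0,2),(0,4)
  0 0 1 3 1
  0 0 0 0 0
  0 0 0 0 0
  0 0 0 0 0
  0 1 0 0 0
After step 3: ants at (0,3),(0,3)
  0 0 0 6 0
  0 0 0 0 0
  0 0 0 0 0
  0 0 0 0 0
  0 0 0 0 0

0 0 0 6 0
0 0 0 0 0
0 0 0 0 0
0 0 0 0 0
0 0 0 0 0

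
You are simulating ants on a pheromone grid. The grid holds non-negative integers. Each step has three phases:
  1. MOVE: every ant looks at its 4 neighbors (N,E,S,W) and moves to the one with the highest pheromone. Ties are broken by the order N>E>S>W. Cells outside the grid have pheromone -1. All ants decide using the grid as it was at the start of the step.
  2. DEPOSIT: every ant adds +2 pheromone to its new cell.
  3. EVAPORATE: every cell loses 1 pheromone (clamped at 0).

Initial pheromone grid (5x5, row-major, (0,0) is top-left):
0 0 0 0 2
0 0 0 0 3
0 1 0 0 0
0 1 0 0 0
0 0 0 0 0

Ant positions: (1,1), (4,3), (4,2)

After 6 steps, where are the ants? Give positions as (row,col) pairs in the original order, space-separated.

Step 1: ant0:(1,1)->S->(2,1) | ant1:(4,3)->N->(3,3) | ant2:(4,2)->N->(3,2)
  grid max=2 at (1,4)
Step 2: ant0:(2,1)->N->(1,1) | ant1:(3,3)->W->(3,2) | ant2:(3,2)->E->(3,3)
  grid max=2 at (3,2)
Step 3: ant0:(1,1)->S->(2,1) | ant1:(3,2)->E->(3,3) | ant2:(3,3)->W->(3,2)
  grid max=3 at (3,2)
Step 4: ant0:(2,1)->N->(1,1) | ant1:(3,3)->W->(3,2) | ant2:(3,2)->E->(3,3)
  grid max=4 at (3,2)
Step 5: ant0:(1,1)->S->(2,1) | ant1:(3,2)->E->(3,3) | ant2:(3,3)->W->(3,2)
  grid max=5 at (3,2)
Step 6: ant0:(2,1)->N->(1,1) | ant1:(3,3)->W->(3,2) | ant2:(3,2)->E->(3,3)
  grid max=6 at (3,2)

(1,1) (3,2) (3,3)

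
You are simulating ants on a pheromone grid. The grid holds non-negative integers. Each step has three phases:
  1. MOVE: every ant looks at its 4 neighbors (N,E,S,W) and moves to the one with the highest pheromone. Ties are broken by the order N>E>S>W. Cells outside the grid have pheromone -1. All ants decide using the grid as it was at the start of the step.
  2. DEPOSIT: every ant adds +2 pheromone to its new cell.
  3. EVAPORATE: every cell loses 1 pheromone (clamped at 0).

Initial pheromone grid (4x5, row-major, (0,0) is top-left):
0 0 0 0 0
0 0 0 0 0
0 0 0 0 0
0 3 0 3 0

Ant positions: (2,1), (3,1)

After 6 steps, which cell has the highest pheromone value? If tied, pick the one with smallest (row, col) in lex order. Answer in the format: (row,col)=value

Answer: (3,1)=9

Derivation:
Step 1: ant0:(2,1)->S->(3,1) | ant1:(3,1)->N->(2,1)
  grid max=4 at (3,1)
Step 2: ant0:(3,1)->N->(2,1) | ant1:(2,1)->S->(3,1)
  grid max=5 at (3,1)
Step 3: ant0:(2,1)->S->(3,1) | ant1:(3,1)->N->(2,1)
  grid max=6 at (3,1)
Step 4: ant0:(3,1)->N->(2,1) | ant1:(2,1)->S->(3,1)
  grid max=7 at (3,1)
Step 5: ant0:(2,1)->S->(3,1) | ant1:(3,1)->N->(2,1)
  grid max=8 at (3,1)
Step 6: ant0:(3,1)->N->(2,1) | ant1:(2,1)->S->(3,1)
  grid max=9 at (3,1)
Final grid:
  0 0 0 0 0
  0 0 0 0 0
  0 6 0 0 0
  0 9 0 0 0
Max pheromone 9 at (3,1)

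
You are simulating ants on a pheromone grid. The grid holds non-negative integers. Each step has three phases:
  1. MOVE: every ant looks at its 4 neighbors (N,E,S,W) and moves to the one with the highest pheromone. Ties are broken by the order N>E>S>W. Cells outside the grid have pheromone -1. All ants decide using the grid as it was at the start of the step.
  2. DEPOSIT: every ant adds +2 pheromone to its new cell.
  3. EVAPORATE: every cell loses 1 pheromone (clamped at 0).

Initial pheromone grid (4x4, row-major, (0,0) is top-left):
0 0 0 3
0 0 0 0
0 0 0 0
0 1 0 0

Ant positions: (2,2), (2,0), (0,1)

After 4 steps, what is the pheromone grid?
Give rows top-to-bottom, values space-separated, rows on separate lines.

After step 1: ants at (1,2),(1,0),(0,2)
  0 0 1 2
  1 0 1 0
  0 0 0 0
  0 0 0 0
After step 2: ants at (0,2),(0,0),(0,3)
  1 0 2 3
  0 0 0 0
  0 0 0 0
  0 0 0 0
After step 3: ants at (0,3),(0,1),(0,2)
  0 1 3 4
  0 0 0 0
  0 0 0 0
  0 0 0 0
After step 4: ants at (0,2),(0,2),(0,3)
  0 0 6 5
  0 0 0 0
  0 0 0 0
  0 0 0 0

0 0 6 5
0 0 0 0
0 0 0 0
0 0 0 0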